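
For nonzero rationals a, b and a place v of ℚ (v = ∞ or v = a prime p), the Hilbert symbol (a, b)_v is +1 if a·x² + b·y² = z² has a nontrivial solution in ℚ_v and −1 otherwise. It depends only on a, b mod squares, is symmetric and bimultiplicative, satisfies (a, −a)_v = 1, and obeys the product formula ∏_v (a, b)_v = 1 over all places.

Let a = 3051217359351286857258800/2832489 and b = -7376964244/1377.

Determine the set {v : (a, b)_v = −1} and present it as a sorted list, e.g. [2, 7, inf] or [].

[2, 19]

(a, b) ≡ (16523, -513893) mod (ℚ^×)²; places V = {2, 3, 5, 7, 11, 13, 17, 19, 31, 37, 41, 43, ∞}.
(a,b)_7: α=2, u≡5; β=0, v≡3 (mod 7); (5|7)=-1, (3|7)=-1; sign (−1)^0·-1^0·-1^2 = +1.
(a,b)_17: α=-2, u≡4; β=-1, v≡5 (mod 17); (4|17)=+1, (5|17)=-1; sign (−1)^0·+1^-1·-1^-2 = +1.
(a,b)_2: α=4, β=2; u≡3, v≡3 (mod 8); ε(u)ε(v)=1·1, αω(v)=4·1, βω(u)=2·1; sum ≡ 1  ⇒  -1.
(a,b)_13: α=5, u≡10; β=2, v≡4 (mod 13); (10|13)=+1, (4|13)=+1; sign (−1)^0·+1^2·+1^5 = +1.
(a,b)_31: α=1, u≡3; β=0, v≡25 (mod 31); (3|31)=-1, (25|31)=+1; sign (−1)^0·-1^0·+1^1 = +1.
(a,b)_3: α=-4, u≡2; β=-4, v≡1 (mod 3); (2|3)=-1, (1|3)=+1; sign (−1)^0·-1^-4·+1^-4 = +1.
(a,b)_5: α=2, u≡3; β=0, v≡3 (mod 5); (3|5)=-1, (3|5)=-1; sign (−1)^0·-1^0·-1^2 = +1.
(a,b)_43: α=2, u≡1; β=1, v≡7 (mod 43); (1|43)=+1, (7|43)=-1; sign (−1)^0·+1^1·-1^2 = +1.
(a,b)_19: α=4, u≡2; β=3, v≡4 (mod 19); (2|19)=-1, (4|19)=+1; sign (−1)^0·-1^3·+1^4 = -1.
(a,b)_41: α=1, u≡22; β=0, v≡39 (mod 41); (22|41)=-1, (39|41)=+1; sign (−1)^0·-1^0·+1^1 = +1.
(a,b)_∞: sgn(16523)=+, sgn(-513893)=−, so +1.
(a,b)_37: α=2, u≡9; β=1, v≡6 (mod 37); (9|37)=+1, (6|37)=-1; sign (−1)^0·+1^1·-1^2 = +1.
(a,b)_11: α=-2, u≡9; β=0, v≡5 (mod 11); (9|11)=+1, (5|11)=+1; sign (−1)^0·+1^0·+1^-2 = +1.
|Ram(16523, -513893)| = 2, even; anisotropic at {2, 19}.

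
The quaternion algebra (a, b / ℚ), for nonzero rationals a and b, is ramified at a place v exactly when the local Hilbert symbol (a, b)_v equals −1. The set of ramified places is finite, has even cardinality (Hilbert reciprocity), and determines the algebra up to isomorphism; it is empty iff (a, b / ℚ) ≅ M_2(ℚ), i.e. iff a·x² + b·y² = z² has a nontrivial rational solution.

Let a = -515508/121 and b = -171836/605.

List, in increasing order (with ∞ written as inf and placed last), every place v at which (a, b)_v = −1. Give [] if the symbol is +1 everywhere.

(a, b) ≡ (-357, -595) mod (ℚ^×)²; places V = {2, 3, 5, 7, 11, 17, 19, ∞}.
(a,b)_17: α=1, u≡2; β=1, v≡16 (mod 17); (2|17)=+1, (16|17)=+1; sign (−1)^0·+1^1·+1^1 = +1.
(a,b)_2: α=2, β=2; u≡3, v≡5 (mod 8); ε(u)ε(v)=1·0, αω(v)=2·1, βω(u)=2·1; sum ≡ 0  ⇒  +1.
(a,b)_∞: sgn(-357)=−, sgn(-595)=−, so -1.
(a,b)_19: α=2, u≡5; β=2, v≡13 (mod 19); (5|19)=+1, (13|19)=-1; sign (−1)^0·+1^2·-1^2 = +1.
(a,b)_3: α=1, u≡1; β=0, v≡2 (mod 3); (1|3)=+1, (2|3)=-1; sign (−1)^0·+1^0·-1^1 = -1.
(a,b)_5: α=0, u≡2; β=-1, v≡4 (mod 5); (2|5)=-1, (4|5)=+1; sign (−1)^0·-1^-1·+1^0 = -1.
(a,b)_11: α=-2, u≡7; β=-2, v≡10 (mod 11); (7|11)=-1, (10|11)=-1; sign (−1)^0·-1^-2·-1^-2 = +1.
(a,b)_7: α=1, u≡5; β=1, v≡5 (mod 7); (5|7)=-1, (5|7)=-1; sign (−1)^1·-1^1·-1^1 = -1.
Ram(-357, -595) = {3, 5, 7, ∞}; no ℚ_3-point on the conic.

[3, 5, 7, inf]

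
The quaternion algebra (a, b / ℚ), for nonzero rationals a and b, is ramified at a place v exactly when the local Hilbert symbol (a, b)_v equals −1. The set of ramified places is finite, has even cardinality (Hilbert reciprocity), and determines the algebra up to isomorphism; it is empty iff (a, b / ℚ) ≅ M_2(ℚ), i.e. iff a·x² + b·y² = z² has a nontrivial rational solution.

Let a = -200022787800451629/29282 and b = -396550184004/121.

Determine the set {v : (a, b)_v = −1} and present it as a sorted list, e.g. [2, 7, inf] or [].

Mod squares: a ≡ -884442, b ≡ -6409. Check v ∈ {∞, 2, 3, 11, 13, 17, 19, 23, 29}.
v=2: v_2(a)=-1, v_2(b)=2; units ≡ 3, 7 (mod 8); ε·ε+αω+βω = 1·1+-1·0+2·1 ≡ 1  ⇒  (a,b)_2 = -1.
v=∞: -884442 < 0 and -6409 < 0  ⇒  (a,b)_∞ = -1.
v=11: a=11^-4·(≡10), b=11^-2·(≡4) mod 11; (10|11)=-1, (4|11)=+1; (−1)^{-4·-2·5}·(-1)^-2·(+1)^-4 = +1.
v=13: a=13^1·(≡5), b=13^1·(≡10) mod 13; (5|13)=-1, (10|13)=+1; (−1)^{1·1·6}·(-1)^1·(+1)^1 = -1.
v=23: a=23^3·(≡6), b=23^2·(≡12) mod 23; (6|23)=+1, (12|23)=+1; (−1)^{3·2·11}·(+1)^2·(+1)^3 = +1.
v=29: a=29^1·(≡19), b=29^1·(≡15) mod 29; (19|29)=-1, (15|29)=-1; (−1)^{1·1·14}·(-1)^1·(-1)^1 = +1.
v=17: a=17^1·(≡12), b=17^1·(≡5) mod 17; (12|17)=-1, (5|17)=-1; (−1)^{1·1·8}·(-1)^1·(-1)^1 = +1.
v=19: a=19^4·(≡14), b=19^2·(≡8) mod 19; (14|19)=-1, (8|19)=-1; (−1)^{4·2·9}·(-1)^2·(-1)^4 = +1.
v=3: a=3^9·(≡2), b=3^4·(≡2) mod 3; (2|3)=-1, (2|3)=-1; (−1)^{9·4·1}·(-1)^4·(-1)^9 = -1.
|Ram(-884442, -6409)| = 4, even; anisotropic at {2, 3, 13, ∞}.

[2, 3, 13, inf]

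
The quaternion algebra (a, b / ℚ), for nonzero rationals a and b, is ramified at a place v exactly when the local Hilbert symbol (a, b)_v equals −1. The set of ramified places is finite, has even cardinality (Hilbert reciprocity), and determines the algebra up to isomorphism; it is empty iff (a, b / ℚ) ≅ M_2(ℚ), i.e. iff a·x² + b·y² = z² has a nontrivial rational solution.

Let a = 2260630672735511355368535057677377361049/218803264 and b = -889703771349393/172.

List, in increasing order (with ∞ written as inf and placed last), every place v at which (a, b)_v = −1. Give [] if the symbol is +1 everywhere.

(a, b) ≡ (6721, -152779) mod (ℚ^×)²; places V = {2, 3, 7, 11, 13, 17, 19, 43, 47, ∞}.
(a,b)_11: α=3, u≡7; β=1, v≡9 (mod 11); (7|11)=-1, (9|11)=+1; sign (−1)^1·-1^1·+1^3 = +1.
(a,b)_3: α=14, u≡1; β=4, v≡2 (mod 3); (1|3)=+1, (2|3)=-1; sign (−1)^0·+1^4·-1^14 = +1.
(a,b)_47: α=5, u≡12; β=2, v≡1 (mod 47); (12|47)=+1, (1|47)=+1; sign (−1)^0·+1^2·+1^5 = +1.
(a,b)_13: α=13, u≡12; β=4, v≡1 (mod 13); (12|13)=+1, (1|13)=+1; sign (−1)^0·+1^4·+1^13 = +1.
(a,b)_2: α=-6, β=-2; u≡1, v≡5 (mod 8); ε(u)ε(v)=0·0, αω(v)=-6·1, βω(u)=-2·0; sum ≡ 0  ⇒  +1.
(a,b)_∞: sgn(6721)=+, sgn(-152779)=−, so +1.
(a,b)_17: α=2, u≡3; β=1, v≡3 (mod 17); (3|17)=-1, (3|17)=-1; sign (−1)^0·-1^1·-1^2 = -1.
(a,b)_19: α=2, u≡12; β=1, v≡13 (mod 19); (12|19)=-1, (13|19)=-1; sign (−1)^0·-1^1·-1^2 = -1.
(a,b)_7: α=2, u≡1; β=2, v≡5 (mod 7); (1|7)=+1, (5|7)=-1; sign (−1)^0·+1^2·-1^2 = +1.
(a,b)_43: α=-4, u≡36; β=-1, v≡6 (mod 43); (36|43)=+1, (6|43)=+1; sign (−1)^0·+1^-1·+1^-4 = +1.
(6721, -152779 / ℚ) ramifies at {17, 19}: a division algebra.

[17, 19]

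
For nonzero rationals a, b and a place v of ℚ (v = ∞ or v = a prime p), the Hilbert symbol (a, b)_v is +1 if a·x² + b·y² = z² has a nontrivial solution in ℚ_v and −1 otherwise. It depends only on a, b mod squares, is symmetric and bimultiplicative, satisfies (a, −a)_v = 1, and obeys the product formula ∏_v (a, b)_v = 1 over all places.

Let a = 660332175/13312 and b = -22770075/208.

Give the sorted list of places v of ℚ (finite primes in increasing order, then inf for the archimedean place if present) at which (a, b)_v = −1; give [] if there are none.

[3, 29]

Mod squares: a ≡ 1131, b ≡ -39. Check v ∈ {∞, 2, 3, 5, 13, 19, 29}.
v=29: a=29^3·(≡18), b=29^2·(≡8) mod 29; (18|29)=-1, (8|29)=-1; (−1)^{3·2·14}·(-1)^2·(-1)^3 = -1.
v=13: a=13^-1·(≡10), b=13^-1·(≡12) mod 13; (10|13)=+1, (12|13)=+1; (−1)^{-1·-1·6}·(+1)^-1·(+1)^-1 = +1.
v=19: a=19^2·(≡18), b=19^2·(≡14) mod 19; (18|19)=-1, (14|19)=-1; (−1)^{2·2·9}·(-1)^2·(-1)^2 = +1.
v=3: a=3^1·(≡2), b=3^1·(≡2) mod 3; (2|3)=-1, (2|3)=-1; (−1)^{1·1·1}·(-1)^1·(-1)^1 = -1.
v=2: v_2(a)=-10, v_2(b)=-4; units ≡ 3, 1 (mod 8); ε·ε+αω+βω = 1·0+-10·0+-4·1 ≡ 0  ⇒  (a,b)_2 = +1.
v=∞: 1131 > 0 and -39 < 0  ⇒  (a,b)_∞ = +1.
v=5: a=5^2·(≡1), b=5^2·(≡4) mod 5; (1|5)=+1, (4|5)=+1; (−1)^{2·2·2}·(+1)^2·(+1)^2 = +1.
|Ram(1131, -39)| = 2, even; anisotropic at {3, 29}.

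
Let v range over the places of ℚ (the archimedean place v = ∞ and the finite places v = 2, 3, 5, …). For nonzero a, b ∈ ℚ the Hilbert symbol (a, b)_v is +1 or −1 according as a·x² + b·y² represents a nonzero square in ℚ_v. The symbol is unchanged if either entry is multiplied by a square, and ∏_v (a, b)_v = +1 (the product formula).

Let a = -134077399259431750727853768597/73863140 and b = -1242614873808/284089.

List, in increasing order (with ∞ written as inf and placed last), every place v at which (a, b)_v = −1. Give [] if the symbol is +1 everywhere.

(a, b) ≡ (-85490405, -1315237) mod (ℚ^×)²; places V = {2, 3, 5, 7, 11, 13, 19, 29, 31, 37, 41, ∞}.
(a,b)_7: α=3, u≡5; β=1, v≡3 (mod 7); (5|7)=-1, (3|7)=-1; sign (−1)^1·-1^1·-1^3 = -1.
(a,b)_37: α=2, u≡14; β=0, v≡5 (mod 37); (14|37)=-1, (5|37)=-1; sign (−1)^0·-1^0·-1^2 = +1.
(a,b)_3: α=16, u≡1; β=10, v≡2 (mod 3); (1|3)=+1, (2|3)=-1; sign (−1)^0·+1^10·-1^16 = +1.
(a,b)_19: α=3, u≡4; β=1, v≡3 (mod 19); (4|19)=+1, (3|19)=-1; sign (−1)^1·+1^1·-1^3 = +1.
(a,b)_41: α=-2, u≡3; β=-2, v≡33 (mod 41); (3|41)=-1, (33|41)=+1; sign (−1)^0·-1^-2·+1^-2 = +1.
(a,b)_2: α=-2, β=4; u≡3, v≡3 (mod 8); ε(u)ε(v)=1·1, αω(v)=-2·1, βω(u)=4·1; sum ≡ 1  ⇒  -1.
(a,b)_∞: sgn(-85490405)=−, sgn(-1315237)=−, so -1.
(a,b)_29: α=3, u≡19; β=1, v≡19 (mod 29); (19|29)=-1, (19|29)=-1; sign (−1)^0·-1^1·-1^3 = +1.
(a,b)_13: α=-3, u≡7; β=-2, v≡1 (mod 13); (7|13)=-1, (1|13)=+1; sign (−1)^0·-1^-2·+1^-3 = +1.
(a,b)_31: α=3, u≡2; β=1, v≡30 (mod 31); (2|31)=+1, (30|31)=-1; sign (−1)^1·+1^1·-1^3 = +1.
(a,b)_11: α=3, u≡2; β=1, v≡5 (mod 11); (2|11)=-1, (5|11)=+1; sign (−1)^1·-1^1·+1^3 = +1.
(a,b)_5: α=-1, u≡1; β=0, v≡3 (mod 5); (1|5)=+1, (3|5)=-1; sign (−1)^0·+1^0·-1^-1 = -1.
|Ram(-85490405, -1315237)| = 4, even; anisotropic at {2, 5, 7, ∞}.

[2, 5, 7, inf]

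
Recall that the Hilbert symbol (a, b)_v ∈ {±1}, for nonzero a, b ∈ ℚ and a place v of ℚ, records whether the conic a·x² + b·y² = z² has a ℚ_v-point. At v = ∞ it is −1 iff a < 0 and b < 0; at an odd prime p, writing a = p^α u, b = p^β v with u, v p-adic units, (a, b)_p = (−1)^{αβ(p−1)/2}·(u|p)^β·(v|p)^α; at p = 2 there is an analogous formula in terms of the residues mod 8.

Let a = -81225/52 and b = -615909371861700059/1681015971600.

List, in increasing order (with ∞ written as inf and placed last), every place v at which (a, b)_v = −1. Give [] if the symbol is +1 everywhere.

Mod squares: a ≡ -13, b ≡ -5291. Check v ∈ {∞, 2, 3, 5, 7, 11, 13, 19, 37}.
v=2: v_2(a)=-2, v_2(b)=-4; units ≡ 3, 5 (mod 8); ε·ε+αω+βω = 1·0+-2·1+-4·1 ≡ 0  ⇒  (a,b)_2 = +1.
v=13: a=13^-1·(≡3), b=13^3·(≡3) mod 13; (3|13)=+1, (3|13)=+1; (−1)^{-1·3·6}·(+1)^3·(+1)^-1 = +1.
v=37: a=37^0·(≡24), b=37^1·(≡29) mod 37; (24|37)=-1, (29|37)=-1; (−1)^{0·1·18}·(-1)^1·(-1)^0 = -1.
v=11: a=11^0·(≡4), b=11^5·(≡4) mod 11; (4|11)=+1, (4|11)=+1; (−1)^{0·5·5}·(+1)^5·(+1)^0 = +1.
v=19: a=19^2·(≡7), b=19^6·(≡8) mod 19; (7|19)=+1, (8|19)=-1; (−1)^{2·6·9}·(+1)^6·(-1)^2 = +1.
v=7: a=7^0·(≡1), b=7^-8·(≡4) mod 7; (1|7)=+1, (4|7)=+1; (−1)^{0·-8·3}·(+1)^-8·(+1)^0 = +1.
v=3: a=3^2·(≡2), b=3^-6·(≡1) mod 3; (2|3)=-1, (1|3)=+1; (−1)^{2·-6·1}·(-1)^-6·(+1)^2 = +1.
v=∞: -13 < 0 and -5291 < 0  ⇒  (a,b)_∞ = -1.
v=5: a=5^2·(≡3), b=5^-2·(≡4) mod 5; (3|5)=-1, (4|5)=+1; (−1)^{2·-2·2}·(-1)^-2·(+1)^2 = +1.
Ram(-13, -5291) = {37, ∞}; no ℚ_37-point on the conic.

[37, inf]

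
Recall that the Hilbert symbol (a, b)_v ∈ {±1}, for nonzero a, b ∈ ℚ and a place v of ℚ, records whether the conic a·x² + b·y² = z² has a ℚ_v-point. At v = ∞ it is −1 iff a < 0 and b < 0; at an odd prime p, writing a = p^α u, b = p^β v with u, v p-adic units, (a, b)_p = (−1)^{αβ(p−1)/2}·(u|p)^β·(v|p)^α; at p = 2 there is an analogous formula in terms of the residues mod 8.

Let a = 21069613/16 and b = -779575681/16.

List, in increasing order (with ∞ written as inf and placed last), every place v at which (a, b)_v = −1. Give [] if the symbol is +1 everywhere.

[17, 19, 37, 43]

(a, b) ≡ (21069613, -569449) mod (ℚ^×)²; places V = {2, 17, 19, 37, 41, 43, ∞}.
(a,b)_19: α=1, u≡9; β=1, v≡9 (mod 19); (9|19)=+1, (9|19)=+1; sign (−1)^1·+1^1·+1^1 = -1.
(a,b)_37: α=1, u≡22; β=2, v≡15 (mod 37); (22|37)=-1, (15|37)=-1; sign (−1)^0·-1^2·-1^1 = -1.
(a,b)_∞: sgn(21069613)=+, sgn(-569449)=−, so +1.
(a,b)_43: α=1, u≡38; β=1, v≡13 (mod 43); (38|43)=+1, (13|43)=+1; sign (−1)^1·+1^1·+1^1 = -1.
(a,b)_2: α=-4, β=-4; u≡5, v≡7 (mod 8); ε(u)ε(v)=0·1, αω(v)=-4·0, βω(u)=-4·1; sum ≡ 0  ⇒  +1.
(a,b)_41: α=1, u≡23; β=1, v≡10 (mod 41); (23|41)=+1, (10|41)=+1; sign (−1)^0·+1^1·+1^1 = +1.
(a,b)_17: α=1, u≡13; β=1, v≡12 (mod 17); (13|17)=+1, (12|17)=-1; sign (−1)^0·+1^1·-1^1 = -1.
(21069613, -569449 / ℚ) ramifies at {17, 19, 37, 43}: a division algebra.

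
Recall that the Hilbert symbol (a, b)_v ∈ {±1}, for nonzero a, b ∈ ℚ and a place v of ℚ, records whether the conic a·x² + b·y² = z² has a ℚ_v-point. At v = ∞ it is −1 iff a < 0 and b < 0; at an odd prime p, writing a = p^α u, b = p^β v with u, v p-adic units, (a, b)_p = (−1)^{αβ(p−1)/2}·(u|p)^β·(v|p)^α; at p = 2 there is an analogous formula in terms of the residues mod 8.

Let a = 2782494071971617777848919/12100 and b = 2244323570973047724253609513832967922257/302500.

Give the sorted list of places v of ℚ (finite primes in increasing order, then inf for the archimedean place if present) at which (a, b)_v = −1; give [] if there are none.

[3, 13, 23, 47]

Mod squares: a ≡ 903279, b ≡ 1061777. Check v ∈ {∞, 2, 3, 5, 11, 13, 19, 23, 29, 41, 47, 53}.
v=19: a=19^5·(≡2), b=19^7·(≡1) mod 19; (2|19)=-1, (1|19)=+1; (−1)^{5·7·9}·(-1)^7·(+1)^5 = +1.
v=3: a=3^3·(≡1), b=3^4·(≡2) mod 3; (1|3)=+1, (2|3)=-1; (−1)^{3·4·1}·(+1)^4·(-1)^3 = -1.
v=∞: 903279 > 0 and 1061777 > 0  ⇒  (a,b)_∞ = +1.
v=47: a=47^2·(≡44), b=47^3·(≡31) mod 47; (44|47)=-1, (31|47)=-1; (−1)^{2·3·23}·(-1)^3·(-1)^2 = -1.
v=2: v_2(a)=-2, v_2(b)=-2; units ≡ 7, 1 (mod 8); ε·ε+αω+βω = 1·0+-2·0+-2·0 ≡ 0  ⇒  (a,b)_2 = +1.
v=29: a=29^4·(≡13), b=29^7·(≡3) mod 29; (13|29)=+1, (3|29)=-1; (−1)^{4·7·14}·(+1)^7·(-1)^4 = +1.
v=23: a=23^1·(≡16), b=23^2·(≡7) mod 23; (16|23)=+1, (7|23)=-1; (−1)^{1·2·11}·(+1)^2·(-1)^1 = -1.
v=5: a=5^-2·(≡1), b=5^-4·(≡3) mod 5; (1|5)=+1, (3|5)=-1; (−1)^{-2·-4·2}·(+1)^-4·(-1)^-2 = +1.
v=13: a=13^1·(≡2), b=13^2·(≡7) mod 13; (2|13)=-1, (7|13)=-1; (−1)^{1·2·6}·(-1)^2·(-1)^1 = -1.
v=53: a=53^1·(≡31), b=53^2·(≡44) mod 53; (31|53)=-1, (44|53)=+1; (−1)^{1·2·26}·(-1)^2·(+1)^1 = +1.
v=41: a=41^2·(≡37), b=41^3·(≡26) mod 41; (37|41)=+1, (26|41)=-1; (−1)^{2·3·20}·(+1)^3·(-1)^2 = +1.
v=11: a=11^-2·(≡9), b=11^-2·(≡2) mod 11; (9|11)=+1, (2|11)=-1; (−1)^{-2·-2·5}·(+1)^-2·(-1)^-2 = +1.
(903279, 1061777 / ℚ) ramifies at {3, 13, 23, 47}: a division algebra.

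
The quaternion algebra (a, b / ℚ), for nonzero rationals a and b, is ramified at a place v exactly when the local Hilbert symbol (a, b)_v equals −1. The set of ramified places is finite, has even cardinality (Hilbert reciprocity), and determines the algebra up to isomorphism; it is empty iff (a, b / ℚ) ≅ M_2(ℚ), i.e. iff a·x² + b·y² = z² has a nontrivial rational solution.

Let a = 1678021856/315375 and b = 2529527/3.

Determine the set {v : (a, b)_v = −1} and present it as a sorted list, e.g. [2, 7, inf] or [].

[2, 13]

(a, b) ≡ (210, 429) mod (ℚ^×)²; places V = {2, 3, 5, 7, 11, 13, 17, 19, 23, 29, ∞}.
(a,b)_∞: sgn(210)=+, sgn(429)=+, so +1.
(a,b)_11: α=0, u≡1; β=1, v≡8 (mod 11); (1|11)=+1, (8|11)=-1; sign (−1)^0·+1^1·-1^0 = +1.
(a,b)_19: α=0, u≡7; β=2, v≡5 (mod 19); (7|19)=+1, (5|19)=+1; sign (−1)^0·+1^2·+1^0 = +1.
(a,b)_13: α=0, u≡7; β=1, v≡7 (mod 13); (7|13)=-1, (7|13)=-1; sign (−1)^0·-1^1·-1^0 = -1.
(a,b)_2: α=5, β=0; u≡1, v≡5 (mod 8); ε(u)ε(v)=0·0, αω(v)=5·1, βω(u)=0·0; sum ≡ 1  ⇒  -1.
(a,b)_29: α=-2, u≡20; β=0, v≡20 (mod 29); (20|29)=+1, (20|29)=+1; sign (−1)^0·+1^0·+1^-2 = +1.
(a,b)_7: α=3, u≡1; β=2, v≡4 (mod 7); (1|7)=+1, (4|7)=+1; sign (−1)^0·+1^2·+1^3 = +1.
(a,b)_3: α=-1, u≡1; β=-1, v≡2 (mod 3); (1|3)=+1, (2|3)=-1; sign (−1)^1·+1^-1·-1^-1 = +1.
(a,b)_23: α=2, u≡4; β=0, v≡11 (mod 23); (4|23)=+1, (11|23)=-1; sign (−1)^0·+1^0·-1^2 = +1.
(a,b)_5: α=-3, u≡2; β=0, v≡4 (mod 5); (2|5)=-1, (4|5)=+1; sign (−1)^0·-1^0·+1^-3 = +1.
(a,b)_17: α=2, u≡7; β=0, v≡4 (mod 17); (7|17)=-1, (4|17)=+1; sign (−1)^0·-1^0·+1^2 = +1.
(210, 429 / ℚ) ramifies at {2, 13}: a division algebra.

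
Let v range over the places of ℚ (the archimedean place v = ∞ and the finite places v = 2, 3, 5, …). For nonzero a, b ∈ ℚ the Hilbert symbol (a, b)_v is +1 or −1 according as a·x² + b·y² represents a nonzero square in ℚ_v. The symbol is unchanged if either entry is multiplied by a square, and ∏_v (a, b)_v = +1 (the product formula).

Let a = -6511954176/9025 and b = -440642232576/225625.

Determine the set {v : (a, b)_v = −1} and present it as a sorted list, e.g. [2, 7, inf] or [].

[2, 3, 7, 13, 17, inf]

(a, b) ≡ (-6409, -4641) mod (ℚ^×)²; places V = {2, 3, 5, 7, 13, 17, 19, 29, ∞}.
(a,b)_19: α=-2, u≡18; β=-2, v≡13 (mod 19); (18|19)=-1, (13|19)=-1; sign (−1)^0·-1^-2·-1^-2 = +1.
(a,b)_∞: sgn(-6409)=−, sgn(-4641)=−, so -1.
(a,b)_29: α=1, u≡27; β=2, v≡6 (mod 29); (27|29)=-1, (6|29)=+1; sign (−1)^0·-1^2·+1^1 = +1.
(a,b)_13: α=1, u≡12; β=1, v≡7 (mod 13); (12|13)=+1, (7|13)=-1; sign (−1)^0·+1^1·-1^1 = -1.
(a,b)_7: α=2, u≡3; β=3, v≡2 (mod 7); (3|7)=-1, (2|7)=+1; sign (−1)^0·-1^3·+1^2 = -1.
(a,b)_2: α=8, β=8; u≡7, v≡7 (mod 8); ε(u)ε(v)=1·1, αω(v)=8·0, βω(u)=8·0; sum ≡ 1  ⇒  -1.
(a,b)_5: α=-2, u≡4; β=-4, v≡4 (mod 5); (4|5)=+1, (4|5)=+1; sign (−1)^0·+1^-4·+1^-2 = +1.
(a,b)_3: α=4, u≡2; β=3, v≡1 (mod 3); (2|3)=-1, (1|3)=+1; sign (−1)^0·-1^3·+1^4 = -1.
(a,b)_17: α=1, u≡12; β=1, v≡8 (mod 17); (12|17)=-1, (8|17)=+1; sign (−1)^0·-1^1·+1^1 = -1.
Ram(-6409, -4641) = {2, 3, 7, 13, 17, ∞}; no ℚ_2-point on the conic.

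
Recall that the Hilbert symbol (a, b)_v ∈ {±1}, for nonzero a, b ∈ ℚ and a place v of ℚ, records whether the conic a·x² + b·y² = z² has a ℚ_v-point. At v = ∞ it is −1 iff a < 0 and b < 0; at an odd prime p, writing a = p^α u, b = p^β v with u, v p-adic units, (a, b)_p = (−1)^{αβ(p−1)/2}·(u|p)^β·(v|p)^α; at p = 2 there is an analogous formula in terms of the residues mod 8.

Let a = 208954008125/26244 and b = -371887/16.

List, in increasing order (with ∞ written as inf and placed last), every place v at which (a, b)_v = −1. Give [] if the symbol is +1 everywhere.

(a, b) ≡ (631997, -703) mod (ℚ^×)²; places V = {2, 3, 5, 19, 23, 29, 31, 37, ∞}.
(a,b)_23: α=2, u≡12; β=2, v≡15 (mod 23); (12|23)=+1, (15|23)=-1; sign (−1)^0·+1^2·-1^2 = +1.
(a,b)_3: α=-8, u≡2; β=0, v≡2 (mod 3); (2|3)=-1, (2|3)=-1; sign (−1)^0·-1^0·-1^-8 = +1.
(a,b)_29: α=1, u≡27; β=0, v≡6 (mod 29); (27|29)=-1, (6|29)=+1; sign (−1)^0·-1^0·+1^1 = +1.
(a,b)_19: α=1, u≡8; β=1, v≡1 (mod 19); (8|19)=-1, (1|19)=+1; sign (−1)^1·-1^1·+1^1 = +1.
(a,b)_31: α=1, u≡18; β=0, v≡9 (mod 31); (18|31)=+1, (9|31)=+1; sign (−1)^0·+1^0·+1^1 = +1.
(a,b)_5: α=4, u≡2; β=0, v≡3 (mod 5); (2|5)=-1, (3|5)=-1; sign (−1)^0·-1^0·-1^4 = +1.
(a,b)_37: α=1, u≡15; β=1, v≡17 (mod 37); (15|37)=-1, (17|37)=-1; sign (−1)^0·-1^1·-1^1 = +1.
(a,b)_2: α=-2, β=-4; u≡5, v≡1 (mod 8); ε(u)ε(v)=0·0, αω(v)=-2·0, βω(u)=-4·1; sum ≡ 0  ⇒  +1.
(a,b)_∞: sgn(631997)=+, sgn(-703)=−, so +1.
Ram(a, b) = ∅: the form 631997·x² + -703·y² − z² is isotropic over every ℚ_v, so by Hasse–Minkowski it is isotropic over ℚ.

[]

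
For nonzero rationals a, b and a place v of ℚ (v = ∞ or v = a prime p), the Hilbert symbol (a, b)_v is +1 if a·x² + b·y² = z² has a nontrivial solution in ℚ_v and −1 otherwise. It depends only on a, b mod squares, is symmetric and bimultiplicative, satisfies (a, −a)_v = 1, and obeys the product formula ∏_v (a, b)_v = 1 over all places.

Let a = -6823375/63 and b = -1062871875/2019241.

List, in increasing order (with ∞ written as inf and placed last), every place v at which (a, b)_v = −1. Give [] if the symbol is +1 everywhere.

(a, b) ≡ (-11305, -20995) mod (ℚ^×)²; places V = {2, 3, 5, 7, 13, 17, 19, 29, ∞}.
(a,b)_3: α=-2, u≡2; β=4, v≡2 (mod 3); (2|3)=-1, (2|3)=-1; sign (−1)^0·-1^4·-1^-2 = +1.
(a,b)_7: α=-1, u≡4; β=-4, v≡5 (mod 7); (4|7)=+1, (5|7)=-1; sign (−1)^0·+1^-4·-1^-1 = -1.
(a,b)_2: α=0, β=0; u≡7, v≡5 (mod 8); ε(u)ε(v)=1·0, αω(v)=0·1, βω(u)=0·0; sum ≡ 0  ⇒  +1.
(a,b)_5: α=3, u≡1; β=5, v≡1 (mod 5); (1|5)=+1, (1|5)=+1; sign (−1)^0·+1^5·+1^3 = +1.
(a,b)_13: α=2, u≡5; β=1, v≡10 (mod 13); (5|13)=-1, (10|13)=+1; sign (−1)^0·-1^1·+1^2 = -1.
(a,b)_19: α=1, u≡18; β=1, v≡9 (mod 19); (18|19)=-1, (9|19)=+1; sign (−1)^1·-1^1·+1^1 = +1.
(a,b)_29: α=0, u≡7; β=-2, v≡16 (mod 29); (7|29)=+1, (16|29)=+1; sign (−1)^0·+1^-2·+1^0 = +1.
(a,b)_∞: sgn(-11305)=−, sgn(-20995)=−, so -1.
(a,b)_17: α=1, u≡1; β=1, v≡3 (mod 17); (1|17)=+1, (3|17)=-1; sign (−1)^0·+1^1·-1^1 = -1.
Ram(-11305, -20995) = {7, 13, 17, ∞}; no ℚ_7-point on the conic.

[7, 13, 17, inf]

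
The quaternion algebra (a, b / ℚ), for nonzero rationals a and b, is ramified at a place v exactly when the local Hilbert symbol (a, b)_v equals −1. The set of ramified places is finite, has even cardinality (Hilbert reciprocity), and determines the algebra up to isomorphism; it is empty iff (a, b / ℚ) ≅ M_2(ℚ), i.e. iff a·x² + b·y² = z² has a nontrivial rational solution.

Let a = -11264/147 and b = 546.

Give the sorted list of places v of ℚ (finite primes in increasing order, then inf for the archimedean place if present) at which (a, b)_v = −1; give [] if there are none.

Mod squares: a ≡ -33, b ≡ 546. Check v ∈ {∞, 2, 3, 7, 11, 13}.
v=2: v_2(a)=10, v_2(b)=1; units ≡ 7, 1 (mod 8); ε·ε+αω+βω = 1·0+10·0+1·0 ≡ 0  ⇒  (a,b)_2 = +1.
v=13: a=13^0·(≡5), b=13^1·(≡3) mod 13; (5|13)=-1, (3|13)=+1; (−1)^{0·1·6}·(-1)^1·(+1)^0 = -1.
v=11: a=11^1·(≡8), b=11^0·(≡7) mod 11; (8|11)=-1, (7|11)=-1; (−1)^{1·0·5}·(-1)^0·(-1)^1 = -1.
v=7: a=7^-2·(≡2), b=7^1·(≡1) mod 7; (2|7)=+1, (1|7)=+1; (−1)^{-2·1·3}·(+1)^1·(+1)^-2 = +1.
v=∞: -33 < 0 and 546 > 0  ⇒  (a,b)_∞ = +1.
v=3: a=3^-1·(≡1), b=3^1·(≡2) mod 3; (1|3)=+1, (2|3)=-1; (−1)^{-1·1·1}·(+1)^1·(-1)^-1 = +1.
(-33, 546 / ℚ) ramifies at {11, 13}: a division algebra.

[11, 13]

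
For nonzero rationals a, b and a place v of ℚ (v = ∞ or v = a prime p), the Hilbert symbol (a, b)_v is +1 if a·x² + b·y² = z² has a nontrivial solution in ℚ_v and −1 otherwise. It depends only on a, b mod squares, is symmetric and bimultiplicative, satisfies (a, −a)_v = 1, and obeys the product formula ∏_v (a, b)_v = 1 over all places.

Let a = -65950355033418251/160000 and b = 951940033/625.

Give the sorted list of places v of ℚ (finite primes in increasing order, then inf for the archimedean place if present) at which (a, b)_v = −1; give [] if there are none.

[11, 19]

(a, b) ≡ (-11, 21793) mod (ℚ^×)²; places V = {2, 5, 11, 17, 19, 31, 37, ∞}.
(a,b)_17: α=2, u≡5; β=0, v≡2 (mod 17); (5|17)=-1, (2|17)=+1; sign (−1)^0·-1^0·+1^2 = +1.
(a,b)_∞: sgn(-11)=−, sgn(21793)=+, so +1.
(a,b)_31: α=2, u≡8; β=1, v≡27 (mod 31); (8|31)=+1, (27|31)=-1; sign (−1)^0·+1^1·-1^2 = +1.
(a,b)_11: α=3, u≡7; β=2, v≡2 (mod 11); (7|11)=-1, (2|11)=-1; sign (−1)^0·-1^2·-1^3 = -1.
(a,b)_2: α=-8, β=0; u≡5, v≡1 (mod 8); ε(u)ε(v)=0·0, αω(v)=-8·0, βω(u)=0·1; sum ≡ 0  ⇒  +1.
(a,b)_37: α=2, u≡1; β=1, v≡25 (mod 37); (1|37)=+1, (25|37)=+1; sign (−1)^0·+1^1·+1^2 = +1.
(a,b)_19: α=4, u≡13; β=3, v≡4 (mod 19); (13|19)=-1, (4|19)=+1; sign (−1)^0·-1^3·+1^4 = -1.
(a,b)_5: α=-4, u≡4; β=-4, v≡3 (mod 5); (4|5)=+1, (3|5)=-1; sign (−1)^0·+1^-4·-1^-4 = +1.
(-11, 21793 / ℚ) ramifies at {11, 19}: a division algebra.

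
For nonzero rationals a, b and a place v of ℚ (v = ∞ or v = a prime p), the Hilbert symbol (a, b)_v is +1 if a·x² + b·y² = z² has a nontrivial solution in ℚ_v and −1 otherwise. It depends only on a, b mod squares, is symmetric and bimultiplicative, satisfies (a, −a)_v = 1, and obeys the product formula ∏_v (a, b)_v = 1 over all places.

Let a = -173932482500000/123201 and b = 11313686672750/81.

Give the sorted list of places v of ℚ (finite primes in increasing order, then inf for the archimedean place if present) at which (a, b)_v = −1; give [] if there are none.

(a, b) ≡ (-170, 110) mod (ℚ^×)²; places V = {2, 3, 5, 7, 11, 13, 17, ∞}.
(a,b)_11: α=0, u≡7; β=3, v≡2 (mod 11); (7|11)=-1, (2|11)=-1; sign (−1)^0·-1^3·-1^0 = -1.
(a,b)_∞: sgn(-170)=−, sgn(110)=+, so +1.
(a,b)_13: α=-2, u≡10; β=0, v≡11 (mod 13); (10|13)=+1, (11|13)=-1; sign (−1)^0·+1^0·-1^-2 = +1.
(a,b)_3: α=-6, u≡1; β=-4, v≡2 (mod 3); (1|3)=+1, (2|3)=-1; sign (−1)^0·+1^-4·-1^-6 = +1.
(a,b)_2: α=5, β=1; u≡3, v≡7 (mod 8); ε(u)ε(v)=1·1, αω(v)=5·0, βω(u)=1·1; sum ≡ 0  ⇒  +1.
(a,b)_17: α=5, u≡14; β=2, v≡1 (mod 17); (14|17)=-1, (1|17)=+1; sign (−1)^0·-1^2·+1^5 = +1.
(a,b)_7: α=2, u≡5; β=6, v≡6 (mod 7); (5|7)=-1, (6|7)=-1; sign (−1)^0·-1^6·-1^2 = +1.
(a,b)_5: α=7, u≡4; β=3, v≡2 (mod 5); (4|5)=+1, (2|5)=-1; sign (−1)^0·+1^3·-1^7 = -1.
(-170, 110 / ℚ) ramifies at {5, 11}: a division algebra.

[5, 11]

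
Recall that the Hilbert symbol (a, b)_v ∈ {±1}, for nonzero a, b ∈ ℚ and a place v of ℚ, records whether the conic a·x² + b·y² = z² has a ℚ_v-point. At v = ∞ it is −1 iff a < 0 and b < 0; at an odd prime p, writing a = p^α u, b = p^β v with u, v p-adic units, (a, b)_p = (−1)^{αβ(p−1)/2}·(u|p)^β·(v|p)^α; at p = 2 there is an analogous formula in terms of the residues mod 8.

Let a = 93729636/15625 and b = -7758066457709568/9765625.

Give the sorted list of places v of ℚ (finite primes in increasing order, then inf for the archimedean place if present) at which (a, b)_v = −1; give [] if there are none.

(a, b) ≡ (1001, -323) mod (ℚ^×)²; places V = {2, 3, 5, 7, 11, 13, 17, 19, ∞}.
(a,b)_17: α=2, u≡16; β=3, v≡1 (mod 17); (16|17)=+1, (1|17)=+1; sign (−1)^0·+1^3·+1^2 = +1.
(a,b)_2: α=2, β=10; u≡1, v≡5 (mod 8); ε(u)ε(v)=0·0, αω(v)=2·1, βω(u)=10·0; sum ≡ 0  ⇒  +1.
(a,b)_5: α=-6, u≡1; β=-10, v≡2 (mod 5); (1|5)=+1, (2|5)=-1; sign (−1)^0·+1^-10·-1^-6 = +1.
(a,b)_3: α=4, u≡2; β=4, v≡1 (mod 3); (2|3)=-1, (1|3)=+1; sign (−1)^0·-1^4·+1^4 = +1.
(a,b)_11: α=1, u≡9; β=2, v≡8 (mod 11); (9|11)=+1, (8|11)=-1; sign (−1)^0·+1^2·-1^1 = -1.
(a,b)_∞: sgn(1001)=+, sgn(-323)=−, so +1.
(a,b)_19: α=0, u≡2; β=1, v≡13 (mod 19); (2|19)=-1, (13|19)=-1; sign (−1)^0·-1^1·-1^0 = -1.
(a,b)_13: α=1, u≡10; β=2, v≡2 (mod 13); (10|13)=+1, (2|13)=-1; sign (−1)^0·+1^2·-1^1 = -1.
(a,b)_7: α=1, u≡5; β=2, v≡5 (mod 7); (5|7)=-1, (5|7)=-1; sign (−1)^0·-1^2·-1^1 = -1.
Ram(1001, -323) = {7, 11, 13, 19}; no ℚ_7-point on the conic.

[7, 11, 13, 19]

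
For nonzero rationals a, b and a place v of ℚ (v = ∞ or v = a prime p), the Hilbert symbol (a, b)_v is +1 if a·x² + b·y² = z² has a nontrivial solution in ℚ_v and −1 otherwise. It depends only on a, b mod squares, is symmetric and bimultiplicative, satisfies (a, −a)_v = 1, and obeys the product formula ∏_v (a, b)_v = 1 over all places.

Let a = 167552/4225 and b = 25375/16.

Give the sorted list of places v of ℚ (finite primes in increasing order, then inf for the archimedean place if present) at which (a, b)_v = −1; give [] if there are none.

Mod squares: a ≡ 2618, b ≡ 1015. Check v ∈ {∞, 2, 5, 7, 11, 13, 17, 29}.
v=7: a=7^1·(≡6), b=7^1·(≡3) mod 7; (6|7)=-1, (3|7)=-1; (−1)^{1·1·3}·(-1)^1·(-1)^1 = -1.
v=11: a=11^1·(≡8), b=11^0·(≡4) mod 11; (8|11)=-1, (4|11)=+1; (−1)^{1·0·5}·(-1)^0·(+1)^1 = +1.
v=13: a=13^-2·(≡5), b=13^0·(≡4) mod 13; (5|13)=-1, (4|13)=+1; (−1)^{-2·0·6}·(-1)^0·(+1)^-2 = +1.
v=17: a=17^1·(≡9), b=17^0·(≡6) mod 17; (9|17)=+1, (6|17)=-1; (−1)^{1·0·8}·(+1)^0·(-1)^1 = -1.
v=29: a=29^0·(≡14), b=29^1·(≡13) mod 29; (14|29)=-1, (13|29)=+1; (−1)^{0·1·14}·(-1)^1·(+1)^0 = -1.
v=∞: 2618 > 0 and 1015 > 0  ⇒  (a,b)_∞ = +1.
v=2: v_2(a)=7, v_2(b)=-4; units ≡ 5, 7 (mod 8); ε·ε+αω+βω = 0·1+7·0+-4·1 ≡ 0  ⇒  (a,b)_2 = +1.
v=5: a=5^-2·(≡3), b=5^3·(≡3) mod 5; (3|5)=-1, (3|5)=-1; (−1)^{-2·3·2}·(-1)^3·(-1)^-2 = -1.
|Ram(2618, 1015)| = 4, even; anisotropic at {5, 7, 17, 29}.

[5, 7, 17, 29]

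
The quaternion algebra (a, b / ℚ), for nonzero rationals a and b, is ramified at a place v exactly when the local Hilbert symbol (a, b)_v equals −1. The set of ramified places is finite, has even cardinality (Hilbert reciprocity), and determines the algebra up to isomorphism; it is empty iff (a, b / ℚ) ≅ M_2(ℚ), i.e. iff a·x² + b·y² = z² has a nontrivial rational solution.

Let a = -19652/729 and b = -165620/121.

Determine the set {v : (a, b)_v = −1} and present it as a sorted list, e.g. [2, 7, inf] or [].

(a, b) ≡ (-17, -5) mod (ℚ^×)²; places V = {2, 3, 5, 7, 11, 13, 17, ∞}.
(a,b)_5: α=0, u≡2; β=1, v≡1 (mod 5); (2|5)=-1, (1|5)=+1; sign (−1)^0·-1^1·+1^0 = -1.
(a,b)_13: α=0, u≡4; β=2, v≡2 (mod 13); (4|13)=+1, (2|13)=-1; sign (−1)^0·+1^2·-1^0 = +1.
(a,b)_2: α=2, β=2; u≡7, v≡3 (mod 8); ε(u)ε(v)=1·1, αω(v)=2·1, βω(u)=2·0; sum ≡ 1  ⇒  -1.
(a,b)_∞: sgn(-17)=−, sgn(-5)=−, so -1.
(a,b)_7: α=0, u≡4; β=2, v≡4 (mod 7); (4|7)=+1, (4|7)=+1; sign (−1)^0·+1^2·+1^0 = +1.
(a,b)_3: α=-6, u≡1; β=0, v≡1 (mod 3); (1|3)=+1, (1|3)=+1; sign (−1)^0·+1^0·+1^-6 = +1.
(a,b)_11: α=0, u≡9; β=-2, v≡7 (mod 11); (9|11)=+1, (7|11)=-1; sign (−1)^0·+1^-2·-1^0 = +1.
(a,b)_17: α=3, u≡2; β=0, v≡14 (mod 17); (2|17)=+1, (14|17)=-1; sign (−1)^0·+1^0·-1^3 = -1.
|Ram(-17, -5)| = 4, even; anisotropic at {2, 5, 17, ∞}.

[2, 5, 17, inf]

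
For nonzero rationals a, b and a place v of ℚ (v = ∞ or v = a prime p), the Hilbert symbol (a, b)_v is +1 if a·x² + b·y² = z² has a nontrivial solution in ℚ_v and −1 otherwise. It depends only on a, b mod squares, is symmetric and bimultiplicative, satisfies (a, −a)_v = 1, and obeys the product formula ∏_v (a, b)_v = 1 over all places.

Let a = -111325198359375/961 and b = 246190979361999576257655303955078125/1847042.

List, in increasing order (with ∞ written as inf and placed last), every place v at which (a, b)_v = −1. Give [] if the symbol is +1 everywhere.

(a, b) ≡ (-8855, 10010) mod (ℚ^×)²; places V = {2, 3, 5, 7, 11, 13, 23, 31, ∞}.
(a,b)_3: α=2, u≡1; β=8, v≡2 (mod 3); (1|3)=+1, (2|3)=-1; sign (−1)^0·+1^8·-1^2 = +1.
(a,b)_∞: sgn(-8855)=−, sgn(10010)=+, so +1.
(a,b)_11: α=1, u≡9; β=3, v≡6 (mod 11); (9|11)=+1, (6|11)=-1; sign (−1)^1·+1^3·-1^1 = +1.
(a,b)_13: α=2, u≡7; β=5, v≡4 (mod 13); (7|13)=-1, (4|13)=+1; sign (−1)^0·-1^5·+1^2 = -1.
(a,b)_31: α=-2, u≡13; β=-4, v≡5 (mod 31); (13|31)=-1, (5|31)=+1; sign (−1)^0·-1^-4·+1^-2 = +1.
(a,b)_2: α=0, β=-1; u≡1, v≡5 (mod 8); ε(u)ε(v)=0·0, αω(v)=0·1, βω(u)=-1·0; sum ≡ 0  ⇒  +1.
(a,b)_7: α=1, u≡1; β=5, v≡2 (mod 7); (1|7)=+1, (2|7)=+1; sign (−1)^1·+1^5·+1^1 = -1.
(a,b)_23: α=3, u≡8; β=6, v≡5 (mod 23); (8|23)=+1, (5|23)=-1; sign (−1)^0·+1^6·-1^3 = -1.
(a,b)_5: α=7, u≡1; β=15, v≡2 (mod 5); (1|5)=+1, (2|5)=-1; sign (−1)^0·+1^15·-1^7 = -1.
(-8855, 10010 / ℚ) ramifies at {5, 7, 13, 23}: a division algebra.

[5, 7, 13, 23]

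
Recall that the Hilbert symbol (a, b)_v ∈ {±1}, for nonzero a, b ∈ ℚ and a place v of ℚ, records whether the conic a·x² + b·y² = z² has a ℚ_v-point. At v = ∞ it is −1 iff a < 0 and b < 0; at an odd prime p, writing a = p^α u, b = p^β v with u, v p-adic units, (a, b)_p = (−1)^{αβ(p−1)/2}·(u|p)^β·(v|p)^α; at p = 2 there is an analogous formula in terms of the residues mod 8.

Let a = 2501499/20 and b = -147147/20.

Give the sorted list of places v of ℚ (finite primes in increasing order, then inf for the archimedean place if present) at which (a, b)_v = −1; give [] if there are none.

[3, 5, 7, 11]

(a, b) ≡ (255255, -15015) mod (ℚ^×)²; places V = {2, 3, 5, 7, 11, 13, 17, ∞}.
(a,b)_3: α=1, u≡2; β=1, v≡2 (mod 3); (2|3)=-1, (2|3)=-1; sign (−1)^1·-1^1·-1^1 = -1.
(a,b)_17: α=1, u≡4; β=0, v≡13 (mod 17); (4|17)=+1, (13|17)=+1; sign (−1)^0·+1^0·+1^1 = +1.
(a,b)_13: α=1, u≡7; β=1, v≡8 (mod 13); (7|13)=-1, (8|13)=-1; sign (−1)^0·-1^1·-1^1 = +1.
(a,b)_5: α=-1, u≡1; β=-1, v≡2 (mod 5); (1|5)=+1, (2|5)=-1; sign (−1)^0·+1^-1·-1^-1 = -1.
(a,b)_7: α=3, u≡1; β=3, v≡2 (mod 7); (1|7)=+1, (2|7)=+1; sign (−1)^1·+1^3·+1^3 = -1.
(a,b)_2: α=-2, β=-2; u≡7, v≡1 (mod 8); ε(u)ε(v)=1·0, αω(v)=-2·0, βω(u)=-2·0; sum ≡ 0  ⇒  +1.
(a,b)_∞: sgn(255255)=+, sgn(-15015)=−, so +1.
(a,b)_11: α=1, u≡8; β=1, v≡6 (mod 11); (8|11)=-1, (6|11)=-1; sign (−1)^1·-1^1·-1^1 = -1.
Ram(255255, -15015) = {3, 5, 7, 11}; no ℚ_3-point on the conic.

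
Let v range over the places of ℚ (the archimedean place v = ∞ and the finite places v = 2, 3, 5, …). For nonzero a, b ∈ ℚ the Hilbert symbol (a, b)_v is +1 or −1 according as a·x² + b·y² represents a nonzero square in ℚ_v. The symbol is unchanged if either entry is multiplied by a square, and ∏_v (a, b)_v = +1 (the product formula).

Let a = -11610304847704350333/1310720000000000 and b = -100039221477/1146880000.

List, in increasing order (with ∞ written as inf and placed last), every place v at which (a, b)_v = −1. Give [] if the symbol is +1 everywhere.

Mod squares: a ≡ -26, b ≡ -91. Check v ∈ {∞, 2, 3, 5, 7, 13, 19}.
v=2: v_2(a)=-27, v_2(b)=-18; units ≡ 3, 5 (mod 8); ε·ε+αω+βω = 1·0+-27·1+-18·1 ≡ 1  ⇒  (a,b)_2 = -1.
v=7: a=7^2·(≡4), b=7^-1·(≡4) mod 7; (4|7)=+1, (4|7)=+1; (−1)^{2·-1·3}·(+1)^-1·(+1)^2 = +1.
v=13: a=13^1·(≡2), b=13^1·(≡2) mod 13; (2|13)=-1, (2|13)=-1; (−1)^{1·1·6}·(-1)^1·(-1)^1 = +1.
v=19: a=19^6·(≡2), b=19^4·(≡4) mod 19; (2|19)=-1, (4|19)=+1; (−1)^{6·4·9}·(-1)^4·(+1)^6 = +1.
v=∞: -26 < 0 and -91 < 0  ⇒  (a,b)_∞ = -1.
v=3: a=3^18·(≡1), b=3^10·(≡2) mod 3; (1|3)=+1, (2|3)=-1; (−1)^{18·10·1}·(+1)^10·(-1)^18 = +1.
v=5: a=5^-10·(≡4), b=5^-4·(≡1) mod 5; (4|5)=+1, (1|5)=+1; (−1)^{-10·-4·2}·(+1)^-4·(+1)^-10 = +1.
|Ram(-26, -91)| = 2, even; anisotropic at {2, ∞}.

[2, inf]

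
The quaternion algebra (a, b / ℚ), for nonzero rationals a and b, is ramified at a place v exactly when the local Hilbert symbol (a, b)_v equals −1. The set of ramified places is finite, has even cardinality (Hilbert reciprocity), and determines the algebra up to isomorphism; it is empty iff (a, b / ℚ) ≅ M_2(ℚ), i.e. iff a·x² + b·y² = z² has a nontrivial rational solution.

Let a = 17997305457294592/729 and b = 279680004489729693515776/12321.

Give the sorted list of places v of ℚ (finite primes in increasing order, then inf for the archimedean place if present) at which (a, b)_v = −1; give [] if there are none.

(a, b) ≡ (253, 40549) mod (ℚ^×)²; places V = {2, 3, 11, 13, 23, 37, 41, 43, ∞}.
(a,b)_13: α=2, u≡8; β=0, v≡11 (mod 13); (8|13)=-1, (11|13)=-1; sign (−1)^0·-1^0·-1^2 = +1.
(a,b)_∞: sgn(253)=+, sgn(40549)=+, so +1.
(a,b)_2: α=8, β=16; u≡5, v≡5 (mod 8); ε(u)ε(v)=0·0, αω(v)=8·1, βω(u)=16·1; sum ≡ 0  ⇒  +1.
(a,b)_11: α=1, u≡3; β=2, v≡1 (mod 11); (3|11)=+1, (1|11)=+1; sign (−1)^0·+1^2·+1^1 = +1.
(a,b)_23: α=3, u≡21; β=5, v≡20 (mod 23); (21|23)=-1, (20|23)=-1; sign (−1)^1·-1^5·-1^3 = -1.
(a,b)_41: α=2, u≡30; β=3, v≡2 (mod 41); (30|41)=-1, (2|41)=+1; sign (−1)^0·-1^3·+1^2 = -1.
(a,b)_3: α=-6, u≡1; β=-2, v≡1 (mod 3); (1|3)=+1, (1|3)=+1; sign (−1)^0·+1^-2·+1^-6 = +1.
(a,b)_37: α=0, u≡17; β=-2, v≡27 (mod 37); (17|37)=-1, (27|37)=+1; sign (−1)^0·-1^-2·+1^0 = +1.
(a,b)_43: α=2, u≡6; β=3, v≡6 (mod 43); (6|43)=+1, (6|43)=+1; sign (−1)^0·+1^3·+1^2 = +1.
|Ram(253, 40549)| = 2, even; anisotropic at {23, 41}.

[23, 41]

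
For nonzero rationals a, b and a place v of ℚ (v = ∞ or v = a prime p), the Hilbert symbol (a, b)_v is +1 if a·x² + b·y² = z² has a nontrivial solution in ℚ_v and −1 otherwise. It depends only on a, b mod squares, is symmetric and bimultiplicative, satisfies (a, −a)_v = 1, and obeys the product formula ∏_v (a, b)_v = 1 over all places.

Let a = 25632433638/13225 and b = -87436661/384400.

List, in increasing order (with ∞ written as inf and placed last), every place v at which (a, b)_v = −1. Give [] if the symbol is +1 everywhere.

[7, 13, 17, 31]

Mod squares: a ≡ 1302, b ≡ -221. Check v ∈ {∞, 2, 3, 5, 7, 13, 17, 23, 29, 31, 37}.
v=7: a=7^1·(≡2), b=7^0·(≡5) mod 7; (2|7)=+1, (5|7)=-1; (−1)^{1·0·3}·(+1)^0·(-1)^1 = -1.
v=5: a=5^-2·(≡2), b=5^-2·(≡4) mod 5; (2|5)=-1, (4|5)=+1; (−1)^{-2·-2·2}·(-1)^-2·(+1)^-2 = +1.
v=31: a=31^1·(≡6), b=31^-2·(≡15) mod 31; (6|31)=-1, (15|31)=-1; (−1)^{1·-2·15}·(-1)^-2·(-1)^1 = -1.
v=23: a=23^-2·(≡5), b=23^0·(≡1) mod 23; (5|23)=-1, (1|23)=+1; (−1)^{-2·0·11}·(-1)^0·(+1)^-2 = +1.
v=37: a=37^0·(≡34), b=37^2·(≡36) mod 37; (34|37)=+1, (36|37)=+1; (−1)^{0·2·18}·(+1)^2·(+1)^0 = +1.
v=17: a=17^2·(≡14), b=17^3·(≡8) mod 17; (14|17)=-1, (8|17)=+1; (−1)^{2·3·8}·(-1)^3·(+1)^2 = -1.
v=2: v_2(a)=1, v_2(b)=-4; units ≡ 3, 3 (mod 8); ε·ε+αω+βω = 1·1+1·1+-4·1 ≡ 0  ⇒  (a,b)_2 = +1.
v=3: a=3^5·(≡2), b=3^0·(≡1) mod 3; (2|3)=-1, (1|3)=+1; (−1)^{5·0·1}·(-1)^0·(+1)^5 = +1.
v=29: a=29^2·(≡11), b=29^0·(≡10) mod 29; (11|29)=-1, (10|29)=-1; (−1)^{2·0·14}·(-1)^0·(-1)^2 = +1.
v=13: a=13^0·(≡8), b=13^1·(≡10) mod 13; (8|13)=-1, (10|13)=+1; (−1)^{0·1·6}·(-1)^1·(+1)^0 = -1.
v=∞: 1302 > 0 and -221 < 0  ⇒  (a,b)_∞ = +1.
(1302, -221 / ℚ) ramifies at {7, 13, 17, 31}: a division algebra.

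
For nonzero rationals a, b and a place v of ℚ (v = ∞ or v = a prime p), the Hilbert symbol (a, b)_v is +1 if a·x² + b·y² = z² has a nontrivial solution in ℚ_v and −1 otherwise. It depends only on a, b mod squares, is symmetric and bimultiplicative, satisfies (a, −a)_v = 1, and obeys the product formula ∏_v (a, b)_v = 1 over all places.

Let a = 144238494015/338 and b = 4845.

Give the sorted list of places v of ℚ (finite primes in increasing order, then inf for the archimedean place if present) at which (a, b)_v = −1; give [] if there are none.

[2, 17]

(a, b) ≡ (6270, 4845) mod (ℚ^×)²; places V = {2, 3, 5, 7, 11, 13, 17, 19, ∞}.
(a,b)_7: α=2, u≡6; β=0, v≡1 (mod 7); (6|7)=-1, (1|7)=+1; sign (−1)^0·-1^0·+1^2 = +1.
(a,b)_11: α=1, u≡9; β=0, v≡5 (mod 11); (9|11)=+1, (5|11)=+1; sign (−1)^0·+1^0·+1^1 = +1.
(a,b)_3: α=3, u≡2; β=1, v≡1 (mod 3); (2|3)=-1, (1|3)=+1; sign (−1)^1·-1^1·+1^3 = +1.
(a,b)_13: α=-2, u≡9; β=0, v≡9 (mod 13); (9|13)=+1, (9|13)=+1; sign (−1)^0·+1^0·+1^-2 = +1.
(a,b)_17: α=2, u≡14; β=1, v≡13 (mod 17); (14|17)=-1, (13|17)=+1; sign (−1)^0·-1^1·+1^2 = -1.
(a,b)_∞: sgn(6270)=+, sgn(4845)=+, so +1.
(a,b)_19: α=3, u≡5; β=1, v≡8 (mod 19); (5|19)=+1, (8|19)=-1; sign (−1)^1·+1^1·-1^3 = +1.
(a,b)_2: α=-1, β=0; u≡7, v≡5 (mod 8); ε(u)ε(v)=1·0, αω(v)=-1·1, βω(u)=0·0; sum ≡ 1  ⇒  -1.
(a,b)_5: α=1, u≡1; β=1, v≡4 (mod 5); (1|5)=+1, (4|5)=+1; sign (−1)^0·+1^1·+1^1 = +1.
|Ram(6270, 4845)| = 2, even; anisotropic at {2, 17}.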